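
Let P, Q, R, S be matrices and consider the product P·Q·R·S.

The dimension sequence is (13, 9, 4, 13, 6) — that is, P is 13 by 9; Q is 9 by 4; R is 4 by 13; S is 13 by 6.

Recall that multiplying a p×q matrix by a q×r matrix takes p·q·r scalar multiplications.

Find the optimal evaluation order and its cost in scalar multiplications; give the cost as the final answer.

Adjacent pairs: PQ = 13·9·4 = 468; QR = 9·4·13 = 468; RS = 4·13·6 = 312.
Length 3: P..R: k=1: 0+468+13·9·13=1989; k=2: 468+0+13·4·13=1144 → min 1144 | Q..S: k=2: 0+312+9·4·6=528; k=3: 468+0+9·13·6=1170 → min 528.
Length 4: P..S: k=1: 0+528+13·9·6=1230; k=2: 468+312+13·4·6=1092; k=3: 1144+0+13·13·6=2158 → min 1092.
Optimal parenthesization: ((P·Q)·(R·S)) with cost 1092.

1092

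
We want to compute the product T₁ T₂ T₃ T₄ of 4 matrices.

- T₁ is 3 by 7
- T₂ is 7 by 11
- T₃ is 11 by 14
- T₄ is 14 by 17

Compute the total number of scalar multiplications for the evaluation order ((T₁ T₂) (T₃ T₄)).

(T₁ T₂): 3×7 by 7×11 → 3×11, cost 3·7·11 = 231
(T₃ T₄): 11×14 by 14×17 → 11×17, cost 11·14·17 = 2618
((T₁ T₂) (T₃ T₄)): 3×11 by 11×17 → 3×17, cost 3·11·17 = 561; cumulative 3410
Total: 3410 scalar multiplications.

3410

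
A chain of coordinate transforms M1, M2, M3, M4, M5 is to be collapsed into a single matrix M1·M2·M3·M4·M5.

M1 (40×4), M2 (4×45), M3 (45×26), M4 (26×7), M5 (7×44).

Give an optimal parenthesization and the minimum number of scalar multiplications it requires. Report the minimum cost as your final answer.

Adjacent pairs: M1M2 = 40·4·45 = 7200; M2M3 = 4·45·26 = 4680; M3M4 = 45·26·7 = 8190; M4M5 = 26·7·44 = 8008.
Length 3: M1..M3: k=1: 0+4680+40·4·26=8840; k=2: 7200+0+40·45·26=54000 → min 8840 | M2..M4: k=2: 0+8190+4·45·7=9450; k=3: 4680+0+4·26·7=5408 → min 5408 | M3..M5: k=3: 0+8008+45·26·44=59488; k=4: 8190+0+45·7·44=22050 → min 22050.
Length 4: M1..M4: k=1: 0+5408+40·4·7=6528; k=2: 7200+8190+40·45·7=27990; k=3: 8840+0+40·26·7=16120 → min 6528 | M2..M5: k=2: 0+22050+4·45·44=29970; k=3: 4680+8008+4·26·44=17264; k=4: 5408+0+4·7·44=6640 → min 6640.
Length 5: M1..M5: k=1: 0+6640+40·4·44=13680; k=2: 7200+22050+40·45·44=108450; k=3: 8840+8008+40·26·44=62608; k=4: 6528+0+40·7·44=18848 → min 13680.
Optimal parenthesization: (M1·(((M2·M3)·M4)·M5)) with cost 13680.

13680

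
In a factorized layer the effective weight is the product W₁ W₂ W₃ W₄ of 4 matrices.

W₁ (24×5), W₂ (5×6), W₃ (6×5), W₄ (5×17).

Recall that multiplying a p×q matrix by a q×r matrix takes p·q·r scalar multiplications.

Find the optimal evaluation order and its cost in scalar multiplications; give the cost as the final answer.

2615

Adjacent pairs: W₁W₂ = 24·5·6 = 720; W₂W₃ = 5·6·5 = 150; W₃W₄ = 6·5·17 = 510.
Length 3: W₁..W₃: k=1: 0+150+24·5·5=750; k=2: 720+0+24·6·5=1440 → min 750 | W₂..W₄: k=2: 0+510+5·6·17=1020; k=3: 150+0+5·5·17=575 → min 575.
Length 4: W₁..W₄: k=1: 0+575+24·5·17=2615; k=2: 720+510+24·6·17=3678; k=3: 750+0+24·5·17=2790 → min 2615.
Optimal parenthesization: (W₁ ((W₂ W₃) W₄)) with cost 2615.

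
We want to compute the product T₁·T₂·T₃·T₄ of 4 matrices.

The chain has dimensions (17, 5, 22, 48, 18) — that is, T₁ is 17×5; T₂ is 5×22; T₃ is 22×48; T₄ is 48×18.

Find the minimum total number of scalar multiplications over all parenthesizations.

11130

Adjacent pairs: T₁T₂ = 17·5·22 = 1870; T₂T₃ = 5·22·48 = 5280; T₃T₄ = 22·48·18 = 19008.
Length 3: T₁..T₃: k=1: 0+5280+17·5·48=9360; k=2: 1870+0+17·22·48=19822 → min 9360 | T₂..T₄: k=2: 0+19008+5·22·18=20988; k=3: 5280+0+5·48·18=9600 → min 9600.
Length 4: T₁..T₄: k=1: 0+9600+17·5·18=11130; k=2: 1870+19008+17·22·18=27610; k=3: 9360+0+17·48·18=24048 → min 11130.
Optimal order: (T₁·((T₂·T₃)·T₄)) with cost 11130.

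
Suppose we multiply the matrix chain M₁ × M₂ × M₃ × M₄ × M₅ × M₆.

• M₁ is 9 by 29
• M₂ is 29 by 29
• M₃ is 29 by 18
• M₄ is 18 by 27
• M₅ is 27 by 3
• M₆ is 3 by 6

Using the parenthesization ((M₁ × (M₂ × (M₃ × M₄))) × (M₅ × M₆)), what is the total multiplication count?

(M₃ × M₄): 29×18 by 18×27 → 29×27, cost 29·18·27 = 14094
(M₂ × (M₃ × M₄)): 29×29 by 29×27 → 29×27, cost 29·29·27 = 22707; cumulative 36801
(M₁ × (M₂ × (M₃ × M₄))): 9×29 by 29×27 → 9×27, cost 9·29·27 = 7047; cumulative 43848
(M₅ × M₆): 27×3 by 3×6 → 27×6, cost 27·3·6 = 486
((M₁ × (M₂ × (M₃ × M₄))) × (M₅ × M₆)): 9×27 by 27×6 → 9×6, cost 9·27·6 = 1458; cumulative 45792
Total: 45792 scalar multiplications.

45792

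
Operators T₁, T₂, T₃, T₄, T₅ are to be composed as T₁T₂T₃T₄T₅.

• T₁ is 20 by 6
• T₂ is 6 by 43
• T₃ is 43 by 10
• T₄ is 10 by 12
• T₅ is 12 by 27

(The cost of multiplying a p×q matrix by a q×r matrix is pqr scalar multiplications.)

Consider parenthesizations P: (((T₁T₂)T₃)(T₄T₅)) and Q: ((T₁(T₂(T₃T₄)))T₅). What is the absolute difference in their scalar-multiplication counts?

6224

Order P = (((T₁T₂)T₃)(T₄T₅)): (T₁T₂): 20×6 by 6×43 → 20×43, cost 20·6·43 = 5160; ((T₁T₂)T₃): 20×43 by 43×10 → 20×10, cost 20·43·10 = 8600; cumulative 13760; (T₄T₅): 10×12 by 12×27 → 10×27, cost 10·12·27 = 3240; (((T₁T₂)T₃)(T₄T₅)): 20×10 by 10×27 → 20×27, cost 20·10·27 = 5400; cumulative 22400. Total 22400.
Order Q = ((T₁(T₂(T₃T₄)))T₅): (T₃T₄): 43×10 by 10×12 → 43×12, cost 43·10·12 = 5160; (T₂(T₃T₄)): 6×43 by 43×12 → 6×12, cost 6·43·12 = 3096; cumulative 8256; (T₁(T₂(T₃T₄))): 20×6 by 6×12 → 20×12, cost 20·6·12 = 1440; cumulative 9696; ((T₁(T₂(T₃T₄)))T₅): 20×12 by 12×27 → 20×27, cost 20·12·27 = 6480; cumulative 16176. Total 16176.
Difference: |22400 − 16176| = 6224.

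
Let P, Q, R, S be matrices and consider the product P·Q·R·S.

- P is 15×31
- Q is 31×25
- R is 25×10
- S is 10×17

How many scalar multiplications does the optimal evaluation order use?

Adjacent pairs: PQ = 15·31·25 = 11625; QR = 31·25·10 = 7750; RS = 25·10·17 = 4250.
Length 3: P..R: k=1: 0+7750+15·31·10=12400; k=2: 11625+0+15·25·10=15375 → min 12400 | Q..S: k=2: 0+4250+31·25·17=17425; k=3: 7750+0+31·10·17=13020 → min 13020.
Length 4: P..S: k=1: 0+13020+15·31·17=20925; k=2: 11625+4250+15·25·17=22250; k=3: 12400+0+15·10·17=14950 → min 14950.
Optimal order: ((P·(Q·R))·S) with cost 14950.

14950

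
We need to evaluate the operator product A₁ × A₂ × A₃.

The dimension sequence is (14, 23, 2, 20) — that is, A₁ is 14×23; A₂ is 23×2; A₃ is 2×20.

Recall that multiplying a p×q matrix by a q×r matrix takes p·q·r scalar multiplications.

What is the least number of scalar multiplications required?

1204

Order (A₁ × (A₂ × A₃)): (A₂ × A₃): 23×2 by 2×20 → 23×20, cost 23·2·20 = 920; (A₁ × (A₂ × A₃)): 14×23 by 23×20 → 14×20, cost 14·23·20 = 6440; cumulative 7360. Total 7360.
Order ((A₁ × A₂) × A₃): (A₁ × A₂): 14×23 by 23×2 → 14×2, cost 14·23·2 = 644; ((A₁ × A₂) × A₃): 14×2 by 2×20 → 14×20, cost 14·2·20 = 560; cumulative 1204. Total 1204.
Minimum: 1204.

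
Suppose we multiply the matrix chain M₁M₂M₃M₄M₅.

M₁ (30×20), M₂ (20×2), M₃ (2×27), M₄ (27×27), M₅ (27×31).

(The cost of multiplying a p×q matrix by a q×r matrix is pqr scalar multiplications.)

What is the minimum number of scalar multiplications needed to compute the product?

Adjacent pairs: M₁M₂ = 30·20·2 = 1200; M₂M₃ = 20·2·27 = 1080; M₃M₄ = 2·27·27 = 1458; M₄M₅ = 27·27·31 = 22599.
Length 3: M₁..M₃: k=1: 0+1080+30·20·27=17280; k=2: 1200+0+30·2·27=2820 → min 2820 | M₂..M₄: k=2: 0+1458+20·2·27=2538; k=3: 1080+0+20·27·27=15660 → min 2538 | M₃..M₅: k=3: 0+22599+2·27·31=24273; k=4: 1458+0+2·27·31=3132 → min 3132.
Length 4: M₁..M₄: k=1: 0+2538+30·20·27=18738; k=2: 1200+1458+30·2·27=4278; k=3: 2820+0+30·27·27=24690 → min 4278 | M₂..M₅: k=2: 0+3132+20·2·31=4372; k=3: 1080+22599+20·27·31=40419; k=4: 2538+0+20·27·31=19278 → min 4372.
Length 5: M₁..M₅: k=1: 0+4372+30·20·31=22972; k=2: 1200+3132+30·2·31=6192; k=3: 2820+22599+30·27·31=50529; k=4: 4278+0+30·27·31=29388 → min 6192.
Optimal order: ((M₁M₂)((M₃M₄)M₅)) with cost 6192.

6192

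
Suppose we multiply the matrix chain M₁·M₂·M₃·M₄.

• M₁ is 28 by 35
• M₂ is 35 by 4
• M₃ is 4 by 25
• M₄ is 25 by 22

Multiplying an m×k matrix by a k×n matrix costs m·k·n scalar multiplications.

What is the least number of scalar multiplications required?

8584

Adjacent pairs: M₁M₂ = 28·35·4 = 3920; M₂M₃ = 35·4·25 = 3500; M₃M₄ = 4·25·22 = 2200.
Length 3: M₁..M₃: k=1: 0+3500+28·35·25=28000; k=2: 3920+0+28·4·25=6720 → min 6720 | M₂..M₄: k=2: 0+2200+35·4·22=5280; k=3: 3500+0+35·25·22=22750 → min 5280.
Length 4: M₁..M₄: k=1: 0+5280+28·35·22=26840; k=2: 3920+2200+28·4·22=8584; k=3: 6720+0+28·25·22=22120 → min 8584.
Optimal order: ((M₁·M₂)·(M₃·M₄)) with cost 8584.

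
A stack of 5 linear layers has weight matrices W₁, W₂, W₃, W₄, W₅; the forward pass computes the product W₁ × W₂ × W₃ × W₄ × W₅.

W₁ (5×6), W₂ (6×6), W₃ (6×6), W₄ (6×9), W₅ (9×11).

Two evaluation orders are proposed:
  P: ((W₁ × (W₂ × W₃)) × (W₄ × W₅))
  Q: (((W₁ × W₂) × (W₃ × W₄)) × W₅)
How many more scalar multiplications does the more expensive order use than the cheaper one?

Order P = ((W₁ × (W₂ × W₃)) × (W₄ × W₅)): (W₂ × W₃): 6×6 by 6×6 → 6×6, cost 6·6·6 = 216; (W₁ × (W₂ × W₃)): 5×6 by 6×6 → 5×6, cost 5·6·6 = 180; cumulative 396; (W₄ × W₅): 6×9 by 9×11 → 6×11, cost 6·9·11 = 594; ((W₁ × (W₂ × W₃)) × (W₄ × W₅)): 5×6 by 6×11 → 5×11, cost 5·6·11 = 330; cumulative 1320. Total 1320.
Order Q = (((W₁ × W₂) × (W₃ × W₄)) × W₅): (W₁ × W₂): 5×6 by 6×6 → 5×6, cost 5·6·6 = 180; (W₃ × W₄): 6×6 by 6×9 → 6×9, cost 6·6·9 = 324; ((W₁ × W₂) × (W₃ × W₄)): 5×6 by 6×9 → 5×9, cost 5·6·9 = 270; cumulative 774; (((W₁ × W₂) × (W₃ × W₄)) × W₅): 5×9 by 9×11 → 5×11, cost 5·9·11 = 495; cumulative 1269. Total 1269.
Difference: |1320 − 1269| = 51.

51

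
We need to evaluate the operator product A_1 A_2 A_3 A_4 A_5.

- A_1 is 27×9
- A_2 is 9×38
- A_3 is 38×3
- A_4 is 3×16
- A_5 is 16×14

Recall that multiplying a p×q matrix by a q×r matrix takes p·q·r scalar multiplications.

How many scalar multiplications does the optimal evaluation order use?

3561

Adjacent pairs: A_1A_2 = 27·9·38 = 9234; A_2A_3 = 9·38·3 = 1026; A_3A_4 = 38·3·16 = 1824; A_4A_5 = 3·16·14 = 672.
Length 3: A_1..A_3: k=1: 0+1026+27·9·3=1755; k=2: 9234+0+27·38·3=12312 → min 1755 | A_2..A_4: k=2: 0+1824+9·38·16=7296; k=3: 1026+0+9·3·16=1458 → min 1458 | A_3..A_5: k=3: 0+672+38·3·14=2268; k=4: 1824+0+38·16·14=10336 → min 2268.
Length 4: A_1..A_4: k=1: 0+1458+27·9·16=5346; k=2: 9234+1824+27·38·16=27474; k=3: 1755+0+27·3·16=3051 → min 3051 | A_2..A_5: k=2: 0+2268+9·38·14=7056; k=3: 1026+672+9·3·14=2076; k=4: 1458+0+9·16·14=3474 → min 2076.
Length 5: A_1..A_5: k=1: 0+2076+27·9·14=5478; k=2: 9234+2268+27·38·14=25866; k=3: 1755+672+27·3·14=3561; k=4: 3051+0+27·16·14=9099 → min 3561.
Optimal order: ((A_1 (A_2 A_3)) (A_4 A_5)) with cost 3561.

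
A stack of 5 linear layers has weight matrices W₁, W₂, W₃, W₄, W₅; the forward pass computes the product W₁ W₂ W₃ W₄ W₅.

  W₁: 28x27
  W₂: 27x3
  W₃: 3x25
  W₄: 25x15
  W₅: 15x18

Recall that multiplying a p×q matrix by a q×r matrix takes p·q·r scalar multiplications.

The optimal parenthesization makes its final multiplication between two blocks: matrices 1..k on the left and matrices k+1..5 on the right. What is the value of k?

2

Adjacent pairs: W₁W₂ = 28·27·3 = 2268; W₂W₃ = 27·3·25 = 2025; W₃W₄ = 3·25·15 = 1125; W₄W₅ = 25·15·18 = 6750.
Length 3: W₁..W₃: k=1: 0+2025+28·27·25=20925; k=2: 2268+0+28·3·25=4368 → min 4368 | W₂..W₄: k=2: 0+1125+27·3·15=2340; k=3: 2025+0+27·25·15=12150 → min 2340 | W₃..W₅: k=3: 0+6750+3·25·18=8100; k=4: 1125+0+3·15·18=1935 → min 1935.
Length 4: W₁..W₄: k=1: 0+2340+28·27·15=13680; k=2: 2268+1125+28·3·15=4653; k=3: 4368+0+28·25·15=14868 → min 4653 | W₂..W₅: k=2: 0+1935+27·3·18=3393; k=3: 2025+6750+27·25·18=20925; k=4: 2340+0+27·15·18=9630 → min 3393.
Top-level splits: k=1: (W₁..W₁)·(W₂..W₅) → 0+3393+28·27·18 = 17001; k=2: (W₁..W₂)·(W₃..W₅) → 2268+1935+28·3·18 = 5715; k=3: (W₁..W₃)·(W₄..W₅) → 4368+6750+28·25·18 = 23718; k=4: (W₁..W₄)·(W₅..W₅) → 4653+0+28·15·18 = 12213.
Best split is after W₂, i.e. k = 2.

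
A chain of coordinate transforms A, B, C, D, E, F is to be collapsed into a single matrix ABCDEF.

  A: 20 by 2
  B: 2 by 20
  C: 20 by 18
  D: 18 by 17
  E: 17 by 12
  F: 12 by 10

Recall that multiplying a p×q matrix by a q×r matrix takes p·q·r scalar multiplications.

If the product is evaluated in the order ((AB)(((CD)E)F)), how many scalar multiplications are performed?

17400

(AB): 20×2 by 2×20 → 20×20, cost 20·2·20 = 800
(CD): 20×18 by 18×17 → 20×17, cost 20·18·17 = 6120
((CD)E): 20×17 by 17×12 → 20×12, cost 20·17·12 = 4080; cumulative 10200
(((CD)E)F): 20×12 by 12×10 → 20×10, cost 20·12·10 = 2400; cumulative 12600
((AB)(((CD)E)F)): 20×20 by 20×10 → 20×10, cost 20·20·10 = 4000; cumulative 17400
Total: 17400 scalar multiplications.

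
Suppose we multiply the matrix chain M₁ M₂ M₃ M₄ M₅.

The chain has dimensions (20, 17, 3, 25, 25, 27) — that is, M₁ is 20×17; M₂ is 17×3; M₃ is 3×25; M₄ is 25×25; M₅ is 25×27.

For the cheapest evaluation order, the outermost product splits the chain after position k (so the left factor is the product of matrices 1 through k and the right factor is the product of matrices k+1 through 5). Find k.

2

Adjacent pairs: M₁M₂ = 20·17·3 = 1020; M₂M₃ = 17·3·25 = 1275; M₃M₄ = 3·25·25 = 1875; M₄M₅ = 25·25·27 = 16875.
Length 3: M₁..M₃: k=1: 0+1275+20·17·25=9775; k=2: 1020+0+20·3·25=2520 → min 2520 | M₂..M₄: k=2: 0+1875+17·3·25=3150; k=3: 1275+0+17·25·25=11900 → min 3150 | M₃..M₅: k=3: 0+16875+3·25·27=18900; k=4: 1875+0+3·25·27=3900 → min 3900.
Length 4: M₁..M₄: k=1: 0+3150+20·17·25=11650; k=2: 1020+1875+20·3·25=4395; k=3: 2520+0+20·25·25=15020 → min 4395 | M₂..M₅: k=2: 0+3900+17·3·27=5277; k=3: 1275+16875+17·25·27=29625; k=4: 3150+0+17·25·27=14625 → min 5277.
Top-level splits: k=1: (M₁..M₁)·(M₂..M₅) → 0+5277+20·17·27 = 14457; k=2: (M₁..M₂)·(M₃..M₅) → 1020+3900+20·3·27 = 6540; k=3: (M₁..M₃)·(M₄..M₅) → 2520+16875+20·25·27 = 32895; k=4: (M₁..M₄)·(M₅..M₅) → 4395+0+20·25·27 = 17895.
Best split is after M₂, i.e. k = 2.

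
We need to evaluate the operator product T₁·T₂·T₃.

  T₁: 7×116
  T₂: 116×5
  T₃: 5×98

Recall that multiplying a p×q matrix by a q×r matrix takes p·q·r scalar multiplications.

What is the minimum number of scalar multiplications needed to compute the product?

7490

Order (T₁·(T₂·T₃)): (T₂·T₃): 116×5 by 5×98 → 116×98, cost 116·5·98 = 56840; (T₁·(T₂·T₃)): 7×116 by 116×98 → 7×98, cost 7·116·98 = 79576; cumulative 136416. Total 136416.
Order ((T₁·T₂)·T₃): (T₁·T₂): 7×116 by 116×5 → 7×5, cost 7·116·5 = 4060; ((T₁·T₂)·T₃): 7×5 by 5×98 → 7×98, cost 7·5·98 = 3430; cumulative 7490. Total 7490.
Minimum: 7490.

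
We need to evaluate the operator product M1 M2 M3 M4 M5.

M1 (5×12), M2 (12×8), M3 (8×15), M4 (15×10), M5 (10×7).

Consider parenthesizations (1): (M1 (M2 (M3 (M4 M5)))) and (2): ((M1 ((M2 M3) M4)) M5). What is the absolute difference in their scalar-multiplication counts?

1208

Order (1) = (M1 (M2 (M3 (M4 M5)))): (M4 M5): 15×10 by 10×7 → 15×7, cost 15·10·7 = 1050; (M3 (M4 M5)): 8×15 by 15×7 → 8×7, cost 8·15·7 = 840; cumulative 1890; (M2 (M3 (M4 M5))): 12×8 by 8×7 → 12×7, cost 12·8·7 = 672; cumulative 2562; (M1 (M2 (M3 (M4 M5)))): 5×12 by 12×7 → 5×7, cost 5·12·7 = 420; cumulative 2982. Total 2982.
Order (2) = ((M1 ((M2 M3) M4)) M5): (M2 M3): 12×8 by 8×15 → 12×15, cost 12·8·15 = 1440; ((M2 M3) M4): 12×15 by 15×10 → 12×10, cost 12·15·10 = 1800; cumulative 3240; (M1 ((M2 M3) M4)): 5×12 by 12×10 → 5×10, cost 5·12·10 = 600; cumulative 3840; ((M1 ((M2 M3) M4)) M5): 5×10 by 10×7 → 5×7, cost 5·10·7 = 350; cumulative 4190. Total 4190.
Difference: |2982 − 4190| = 1208.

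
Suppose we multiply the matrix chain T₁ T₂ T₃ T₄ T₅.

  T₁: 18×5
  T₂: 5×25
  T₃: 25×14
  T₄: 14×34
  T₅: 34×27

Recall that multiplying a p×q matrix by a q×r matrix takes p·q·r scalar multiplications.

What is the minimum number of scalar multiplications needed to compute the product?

Adjacent pairs: T₁T₂ = 18·5·25 = 2250; T₂T₃ = 5·25·14 = 1750; T₃T₄ = 25·14·34 = 11900; T₄T₅ = 14·34·27 = 12852.
Length 3: T₁..T₃: k=1: 0+1750+18·5·14=3010; k=2: 2250+0+18·25·14=8550 → min 3010 | T₂..T₄: k=2: 0+11900+5·25·34=16150; k=3: 1750+0+5·14·34=4130 → min 4130 | T₃..T₅: k=3: 0+12852+25·14·27=22302; k=4: 11900+0+25·34·27=34850 → min 22302.
Length 4: T₁..T₄: k=1: 0+4130+18·5·34=7190; k=2: 2250+11900+18·25·34=29450; k=3: 3010+0+18·14·34=11578 → min 7190 | T₂..T₅: k=2: 0+22302+5·25·27=25677; k=3: 1750+12852+5·14·27=16492; k=4: 4130+0+5·34·27=8720 → min 8720.
Length 5: T₁..T₅: k=1: 0+8720+18·5·27=11150; k=2: 2250+22302+18·25·27=36702; k=3: 3010+12852+18·14·27=22666; k=4: 7190+0+18·34·27=23714 → min 11150.
Optimal order: (T₁ (((T₂ T₃) T₄) T₅)) with cost 11150.

11150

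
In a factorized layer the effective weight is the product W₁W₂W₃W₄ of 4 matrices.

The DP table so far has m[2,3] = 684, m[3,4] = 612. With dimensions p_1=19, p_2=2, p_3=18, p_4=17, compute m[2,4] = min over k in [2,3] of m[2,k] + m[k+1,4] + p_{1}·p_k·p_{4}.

1258

m[2,4] = min over k∈[2,3] of m[2,k]+m[k+1,4]+p_{1}·p_k·p_{4}.
k=2: 0 + 612 + 19·2·17 = 1258; k=3: 684 + 0 + 19·18·17 = 6498.
Minimum: 1258 at k=2.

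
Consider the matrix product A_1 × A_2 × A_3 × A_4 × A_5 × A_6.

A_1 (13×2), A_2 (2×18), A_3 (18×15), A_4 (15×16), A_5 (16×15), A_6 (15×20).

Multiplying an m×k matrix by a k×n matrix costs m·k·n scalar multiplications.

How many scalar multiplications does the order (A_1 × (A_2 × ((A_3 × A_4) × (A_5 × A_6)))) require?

(A_3 × A_4): 18×15 by 15×16 → 18×16, cost 18·15·16 = 4320
(A_5 × A_6): 16×15 by 15×20 → 16×20, cost 16·15·20 = 4800
((A_3 × A_4) × (A_5 × A_6)): 18×16 by 16×20 → 18×20, cost 18·16·20 = 5760; cumulative 14880
(A_2 × ((A_3 × A_4) × (A_5 × A_6))): 2×18 by 18×20 → 2×20, cost 2·18·20 = 720; cumulative 15600
(A_1 × (A_2 × ((A_3 × A_4) × (A_5 × A_6)))): 13×2 by 2×20 → 13×20, cost 13·2·20 = 520; cumulative 16120
Total: 16120 scalar multiplications.

16120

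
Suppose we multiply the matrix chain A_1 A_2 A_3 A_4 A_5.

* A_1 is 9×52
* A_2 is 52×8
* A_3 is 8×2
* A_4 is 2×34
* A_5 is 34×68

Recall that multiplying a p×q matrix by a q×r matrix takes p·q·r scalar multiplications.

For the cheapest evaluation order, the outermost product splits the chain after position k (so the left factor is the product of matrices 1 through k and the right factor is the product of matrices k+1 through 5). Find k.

Adjacent pairs: A_1A_2 = 9·52·8 = 3744; A_2A_3 = 52·8·2 = 832; A_3A_4 = 8·2·34 = 544; A_4A_5 = 2·34·68 = 4624.
Length 3: A_1..A_3: k=1: 0+832+9·52·2=1768; k=2: 3744+0+9·8·2=3888 → min 1768 | A_2..A_4: k=2: 0+544+52·8·34=14688; k=3: 832+0+52·2·34=4368 → min 4368 | A_3..A_5: k=3: 0+4624+8·2·68=5712; k=4: 544+0+8·34·68=19040 → min 5712.
Length 4: A_1..A_4: k=1: 0+4368+9·52·34=20280; k=2: 3744+544+9·8·34=6736; k=3: 1768+0+9·2·34=2380 → min 2380 | A_2..A_5: k=2: 0+5712+52·8·68=34000; k=3: 832+4624+52·2·68=12528; k=4: 4368+0+52·34·68=124592 → min 12528.
Top-level splits: k=1: (A_1..A_1)·(A_2..A_5) → 0+12528+9·52·68 = 44352; k=2: (A_1..A_2)·(A_3..A_5) → 3744+5712+9·8·68 = 14352; k=3: (A_1..A_3)·(A_4..A_5) → 1768+4624+9·2·68 = 7616; k=4: (A_1..A_4)·(A_5..A_5) → 2380+0+9·34·68 = 23188.
Best split is after A_3, i.e. k = 3.

3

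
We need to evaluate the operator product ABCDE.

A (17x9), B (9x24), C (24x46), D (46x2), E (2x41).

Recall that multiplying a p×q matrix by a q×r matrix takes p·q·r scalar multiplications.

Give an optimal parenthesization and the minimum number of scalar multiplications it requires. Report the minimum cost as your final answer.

4340

Adjacent pairs: AB = 17·9·24 = 3672; BC = 9·24·46 = 9936; CD = 24·46·2 = 2208; DE = 46·2·41 = 3772.
Length 3: A..C: k=1: 0+9936+17·9·46=16974; k=2: 3672+0+17·24·46=22440 → min 16974 | B..D: k=2: 0+2208+9·24·2=2640; k=3: 9936+0+9·46·2=10764 → min 2640 | C..E: k=3: 0+3772+24·46·41=49036; k=4: 2208+0+24·2·41=4176 → min 4176.
Length 4: A..D: k=1: 0+2640+17·9·2=2946; k=2: 3672+2208+17·24·2=6696; k=3: 16974+0+17·46·2=18538 → min 2946 | B..E: k=2: 0+4176+9·24·41=13032; k=3: 9936+3772+9·46·41=30682; k=4: 2640+0+9·2·41=3378 → min 3378.
Length 5: A..E: k=1: 0+3378+17·9·41=9651; k=2: 3672+4176+17·24·41=24576; k=3: 16974+3772+17·46·41=52808; k=4: 2946+0+17·2·41=4340 → min 4340.
Optimal parenthesization: ((A(B(CD)))E) with cost 4340.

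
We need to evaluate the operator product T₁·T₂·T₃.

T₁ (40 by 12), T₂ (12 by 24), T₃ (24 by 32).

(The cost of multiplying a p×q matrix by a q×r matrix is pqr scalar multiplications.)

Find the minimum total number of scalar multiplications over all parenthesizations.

24576

Order (T₁·(T₂·T₃)): (T₂·T₃): 12×24 by 24×32 → 12×32, cost 12·24·32 = 9216; (T₁·(T₂·T₃)): 40×12 by 12×32 → 40×32, cost 40·12·32 = 15360; cumulative 24576. Total 24576.
Order ((T₁·T₂)·T₃): (T₁·T₂): 40×12 by 12×24 → 40×24, cost 40·12·24 = 11520; ((T₁·T₂)·T₃): 40×24 by 24×32 → 40×32, cost 40·24·32 = 30720; cumulative 42240. Total 42240.
Minimum: 24576.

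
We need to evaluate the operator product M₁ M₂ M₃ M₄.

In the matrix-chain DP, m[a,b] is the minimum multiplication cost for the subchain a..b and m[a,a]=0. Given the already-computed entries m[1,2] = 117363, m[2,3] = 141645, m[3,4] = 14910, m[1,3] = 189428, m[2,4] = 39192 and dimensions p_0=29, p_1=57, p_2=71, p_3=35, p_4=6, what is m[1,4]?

49110

m[1,4] = min over k∈[1,3] of m[1,k]+m[k+1,4]+p_{0}·p_k·p_{4}.
k=1: 0 + 39192 + 29·57·6 = 49110; k=2: 117363 + 14910 + 29·71·6 = 144627; k=3: 189428 + 0 + 29·35·6 = 195518.
Minimum: 49110 at k=1.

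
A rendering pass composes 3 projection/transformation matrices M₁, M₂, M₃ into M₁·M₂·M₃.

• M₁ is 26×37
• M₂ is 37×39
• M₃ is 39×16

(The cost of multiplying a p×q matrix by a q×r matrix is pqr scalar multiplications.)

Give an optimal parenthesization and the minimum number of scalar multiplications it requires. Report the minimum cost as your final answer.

38480

(M₁·(M₂·M₃)): cost 38480.
((M₁·M₂)·M₃): cost 53742.
Optimal: (M₁·(M₂·M₃)) with cost 38480.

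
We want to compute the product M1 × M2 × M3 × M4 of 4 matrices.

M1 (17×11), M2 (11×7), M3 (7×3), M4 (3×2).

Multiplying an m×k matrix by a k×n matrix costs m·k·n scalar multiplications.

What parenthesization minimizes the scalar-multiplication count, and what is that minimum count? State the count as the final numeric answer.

Adjacent pairs: M1M2 = 17·11·7 = 1309; M2M3 = 11·7·3 = 231; M3M4 = 7·3·2 = 42.
Length 3: M1..M3: k=1: 0+231+17·11·3=792; k=2: 1309+0+17·7·3=1666 → min 792 | M2..M4: k=2: 0+42+11·7·2=196; k=3: 231+0+11·3·2=297 → min 196.
Length 4: M1..M4: k=1: 0+196+17·11·2=570; k=2: 1309+42+17·7·2=1589; k=3: 792+0+17·3·2=894 → min 570.
Optimal parenthesization: (M1 × (M2 × (M3 × M4))) with cost 570.

570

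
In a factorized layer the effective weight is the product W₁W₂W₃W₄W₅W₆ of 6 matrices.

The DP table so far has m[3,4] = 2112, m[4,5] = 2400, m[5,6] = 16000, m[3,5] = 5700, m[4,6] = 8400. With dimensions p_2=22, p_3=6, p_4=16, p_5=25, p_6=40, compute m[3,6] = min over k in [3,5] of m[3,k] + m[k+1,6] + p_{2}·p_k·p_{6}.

m[3,6] = min over k∈[3,5] of m[3,k]+m[k+1,6]+p_{2}·p_k·p_{6}.
k=3: 0 + 8400 + 22·6·40 = 13680; k=4: 2112 + 16000 + 22·16·40 = 32192; k=5: 5700 + 0 + 22·25·40 = 27700.
Minimum: 13680 at k=3.

13680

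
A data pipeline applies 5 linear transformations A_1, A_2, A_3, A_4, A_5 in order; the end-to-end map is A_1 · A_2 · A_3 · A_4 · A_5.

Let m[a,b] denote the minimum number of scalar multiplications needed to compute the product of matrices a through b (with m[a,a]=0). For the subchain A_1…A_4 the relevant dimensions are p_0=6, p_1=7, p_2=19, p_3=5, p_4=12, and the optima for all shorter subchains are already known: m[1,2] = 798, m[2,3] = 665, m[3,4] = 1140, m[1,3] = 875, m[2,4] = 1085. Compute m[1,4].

m[1,4] = min over k∈[1,3] of m[1,k]+m[k+1,4]+p_{0}·p_k·p_{4}.
k=1: 0 + 1085 + 6·7·12 = 1589; k=2: 798 + 1140 + 6·19·12 = 3306; k=3: 875 + 0 + 6·5·12 = 1235.
Minimum: 1235 at k=3.

1235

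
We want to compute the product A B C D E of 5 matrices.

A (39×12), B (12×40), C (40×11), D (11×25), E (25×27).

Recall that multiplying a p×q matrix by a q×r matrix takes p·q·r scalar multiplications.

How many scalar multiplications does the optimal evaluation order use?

28905

Adjacent pairs: AB = 39·12·40 = 18720; BC = 12·40·11 = 5280; CD = 40·11·25 = 11000; DE = 11·25·27 = 7425.
Length 3: A..C: k=1: 0+5280+39·12·11=10428; k=2: 18720+0+39·40·11=35880 → min 10428 | B..D: k=2: 0+11000+12·40·25=23000; k=3: 5280+0+12·11·25=8580 → min 8580 | C..E: k=3: 0+7425+40·11·27=19305; k=4: 11000+0+40·25·27=38000 → min 19305.
Length 4: A..D: k=1: 0+8580+39·12·25=20280; k=2: 18720+11000+39·40·25=68720; k=3: 10428+0+39·11·25=21153 → min 20280 | B..E: k=2: 0+19305+12·40·27=32265; k=3: 5280+7425+12·11·27=16269; k=4: 8580+0+12·25·27=16680 → min 16269.
Length 5: A..E: k=1: 0+16269+39·12·27=28905; k=2: 18720+19305+39·40·27=80145; k=3: 10428+7425+39·11·27=29436; k=4: 20280+0+39·25·27=46605 → min 28905.
Optimal order: (A ((B C) (D E))) with cost 28905.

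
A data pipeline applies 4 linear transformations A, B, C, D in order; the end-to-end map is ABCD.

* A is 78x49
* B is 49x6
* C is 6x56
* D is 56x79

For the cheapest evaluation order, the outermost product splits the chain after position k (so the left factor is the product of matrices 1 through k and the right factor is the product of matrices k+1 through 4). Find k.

Adjacent pairs: AB = 78·49·6 = 22932; BC = 49·6·56 = 16464; CD = 6·56·79 = 26544.
Length 3: A..C: k=1: 0+16464+78·49·56=230496; k=2: 22932+0+78·6·56=49140 → min 49140 | B..D: k=2: 0+26544+49·6·79=49770; k=3: 16464+0+49·56·79=233240 → min 49770.
Top-level splits: k=1: (A..A)·(B..D) → 0+49770+78·49·79 = 351708; k=2: (A..B)·(C..D) → 22932+26544+78·6·79 = 86448; k=3: (A..C)·(D..D) → 49140+0+78·56·79 = 394212.
Best split is after B, i.e. k = 2.

2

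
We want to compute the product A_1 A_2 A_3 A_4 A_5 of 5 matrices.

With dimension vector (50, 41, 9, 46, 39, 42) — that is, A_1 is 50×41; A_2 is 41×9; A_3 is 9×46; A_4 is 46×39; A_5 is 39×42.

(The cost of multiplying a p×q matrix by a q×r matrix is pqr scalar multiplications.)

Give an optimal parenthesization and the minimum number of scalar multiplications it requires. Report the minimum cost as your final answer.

Adjacent pairs: A_1A_2 = 50·41·9 = 18450; A_2A_3 = 41·9·46 = 16974; A_3A_4 = 9·46·39 = 16146; A_4A_5 = 46·39·42 = 75348.
Length 3: A_1..A_3: k=1: 0+16974+50·41·46=111274; k=2: 18450+0+50·9·46=39150 → min 39150 | A_2..A_4: k=2: 0+16146+41·9·39=30537; k=3: 16974+0+41·46·39=90528 → min 30537 | A_3..A_5: k=3: 0+75348+9·46·42=92736; k=4: 16146+0+9·39·42=30888 → min 30888.
Length 4: A_1..A_4: k=1: 0+30537+50·41·39=110487; k=2: 18450+16146+50·9·39=52146; k=3: 39150+0+50·46·39=128850 → min 52146 | A_2..A_5: k=2: 0+30888+41·9·42=46386; k=3: 16974+75348+41·46·42=171534; k=4: 30537+0+41·39·42=97695 → min 46386.
Length 5: A_1..A_5: k=1: 0+46386+50·41·42=132486; k=2: 18450+30888+50·9·42=68238; k=3: 39150+75348+50·46·42=211098; k=4: 52146+0+50·39·42=134046 → min 68238.
Optimal parenthesization: ((A_1 A_2) ((A_3 A_4) A_5)) with cost 68238.

68238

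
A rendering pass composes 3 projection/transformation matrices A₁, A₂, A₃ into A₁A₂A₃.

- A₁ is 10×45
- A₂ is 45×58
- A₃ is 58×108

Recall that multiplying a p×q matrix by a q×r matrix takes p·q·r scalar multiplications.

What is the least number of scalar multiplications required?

Order (A₁(A₂A₃)): (A₂A₃): 45×58 by 58×108 → 45×108, cost 45·58·108 = 281880; (A₁(A₂A₃)): 10×45 by 45×108 → 10×108, cost 10·45·108 = 48600; cumulative 330480. Total 330480.
Order ((A₁A₂)A₃): (A₁A₂): 10×45 by 45×58 → 10×58, cost 10·45·58 = 26100; ((A₁A₂)A₃): 10×58 by 58×108 → 10×108, cost 10·58·108 = 62640; cumulative 88740. Total 88740.
Minimum: 88740.

88740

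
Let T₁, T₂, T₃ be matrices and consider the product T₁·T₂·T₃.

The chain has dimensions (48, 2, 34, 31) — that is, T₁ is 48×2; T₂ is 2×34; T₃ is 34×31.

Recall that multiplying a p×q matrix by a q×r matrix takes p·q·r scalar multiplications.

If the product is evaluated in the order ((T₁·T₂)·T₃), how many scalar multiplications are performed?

53856

(T₁·T₂): 48×2 by 2×34 → 48×34, cost 48·2·34 = 3264
((T₁·T₂)·T₃): 48×34 by 34×31 → 48×31, cost 48·34·31 = 50592; cumulative 53856
Total: 53856 scalar multiplications.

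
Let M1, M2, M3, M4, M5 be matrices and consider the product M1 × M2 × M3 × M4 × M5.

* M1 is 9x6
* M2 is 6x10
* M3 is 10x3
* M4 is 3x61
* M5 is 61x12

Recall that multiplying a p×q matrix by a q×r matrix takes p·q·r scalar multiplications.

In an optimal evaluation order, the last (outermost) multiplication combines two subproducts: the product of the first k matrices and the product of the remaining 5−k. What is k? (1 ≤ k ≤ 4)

Adjacent pairs: M1M2 = 9·6·10 = 540; M2M3 = 6·10·3 = 180; M3M4 = 10·3·61 = 1830; M4M5 = 3·61·12 = 2196.
Length 3: M1..M3: k=1: 0+180+9·6·3=342; k=2: 540+0+9·10·3=810 → min 342 | M2..M4: k=2: 0+1830+6·10·61=5490; k=3: 180+0+6·3·61=1278 → min 1278 | M3..M5: k=3: 0+2196+10·3·12=2556; k=4: 1830+0+10·61·12=9150 → min 2556.
Length 4: M1..M4: k=1: 0+1278+9·6·61=4572; k=2: 540+1830+9·10·61=7860; k=3: 342+0+9·3·61=1989 → min 1989 | M2..M5: k=2: 0+2556+6·10·12=3276; k=3: 180+2196+6·3·12=2592; k=4: 1278+0+6·61·12=5670 → min 2592.
Top-level splits: k=1: (M1..M1)·(M2..M5) → 0+2592+9·6·12 = 3240; k=2: (M1..M2)·(M3..M5) → 540+2556+9·10·12 = 4176; k=3: (M1..M3)·(M4..M5) → 342+2196+9·3·12 = 2862; k=4: (M1..M4)·(M5..M5) → 1989+0+9·61·12 = 8577.
Best split is after M3, i.e. k = 3.

3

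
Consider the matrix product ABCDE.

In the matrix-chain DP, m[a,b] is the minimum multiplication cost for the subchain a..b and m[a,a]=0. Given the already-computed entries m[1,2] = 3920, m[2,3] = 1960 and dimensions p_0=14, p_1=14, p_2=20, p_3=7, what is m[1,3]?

3332

m[1,3] = min over k∈[1,2] of m[1,k]+m[k+1,3]+p_{0}·p_k·p_{3}.
k=1: 0 + 1960 + 14·14·7 = 3332; k=2: 3920 + 0 + 14·20·7 = 5880.
Minimum: 3332 at k=1.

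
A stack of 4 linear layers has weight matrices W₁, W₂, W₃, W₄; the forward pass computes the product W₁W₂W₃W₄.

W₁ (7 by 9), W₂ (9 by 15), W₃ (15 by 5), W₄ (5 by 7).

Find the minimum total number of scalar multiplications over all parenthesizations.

1235

Adjacent pairs: W₁W₂ = 7·9·15 = 945; W₂W₃ = 9·15·5 = 675; W₃W₄ = 15·5·7 = 525.
Length 3: W₁..W₃: k=1: 0+675+7·9·5=990; k=2: 945+0+7·15·5=1470 → min 990 | W₂..W₄: k=2: 0+525+9·15·7=1470; k=3: 675+0+9·5·7=990 → min 990.
Length 4: W₁..W₄: k=1: 0+990+7·9·7=1431; k=2: 945+525+7·15·7=2205; k=3: 990+0+7·5·7=1235 → min 1235.
Optimal order: ((W₁(W₂W₃))W₄) with cost 1235.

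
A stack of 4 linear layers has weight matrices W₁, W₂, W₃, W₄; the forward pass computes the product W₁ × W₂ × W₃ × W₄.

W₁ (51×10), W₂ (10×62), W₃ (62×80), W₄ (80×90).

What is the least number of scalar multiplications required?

167500

Adjacent pairs: W₁W₂ = 51·10·62 = 31620; W₂W₃ = 10·62·80 = 49600; W₃W₄ = 62·80·90 = 446400.
Length 3: W₁..W₃: k=1: 0+49600+51·10·80=90400; k=2: 31620+0+51·62·80=284580 → min 90400 | W₂..W₄: k=2: 0+446400+10·62·90=502200; k=3: 49600+0+10·80·90=121600 → min 121600.
Length 4: W₁..W₄: k=1: 0+121600+51·10·90=167500; k=2: 31620+446400+51·62·90=762600; k=3: 90400+0+51·80·90=457600 → min 167500.
Optimal order: (W₁ × ((W₂ × W₃) × W₄)) with cost 167500.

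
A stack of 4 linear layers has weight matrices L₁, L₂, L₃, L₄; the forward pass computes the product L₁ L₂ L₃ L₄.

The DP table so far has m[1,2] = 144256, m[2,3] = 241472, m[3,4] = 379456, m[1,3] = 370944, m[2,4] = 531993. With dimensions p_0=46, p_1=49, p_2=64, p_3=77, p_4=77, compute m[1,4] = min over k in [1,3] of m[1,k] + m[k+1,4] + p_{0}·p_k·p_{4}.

m[1,4] = min over k∈[1,3] of m[1,k]+m[k+1,4]+p_{0}·p_k·p_{4}.
k=1: 0 + 531993 + 46·49·77 = 705551; k=2: 144256 + 379456 + 46·64·77 = 750400; k=3: 370944 + 0 + 46·77·77 = 643678.
Minimum: 643678 at k=3.

643678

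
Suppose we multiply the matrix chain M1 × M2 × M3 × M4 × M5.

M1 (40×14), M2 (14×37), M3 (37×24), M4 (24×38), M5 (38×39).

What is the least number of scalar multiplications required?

67788

Adjacent pairs: M1M2 = 40·14·37 = 20720; M2M3 = 14·37·24 = 12432; M3M4 = 37·24·38 = 33744; M4M5 = 24·38·39 = 35568.
Length 3: M1..M3: k=1: 0+12432+40·14·24=25872; k=2: 20720+0+40·37·24=56240 → min 25872 | M2..M4: k=2: 0+33744+14·37·38=53428; k=3: 12432+0+14·24·38=25200 → min 25200 | M3..M5: k=3: 0+35568+37·24·39=70200; k=4: 33744+0+37·38·39=88578 → min 70200.
Length 4: M1..M4: k=1: 0+25200+40·14·38=46480; k=2: 20720+33744+40·37·38=110704; k=3: 25872+0+40·24·38=62352 → min 46480 | M2..M5: k=2: 0+70200+14·37·39=90402; k=3: 12432+35568+14·24·39=61104; k=4: 25200+0+14·38·39=45948 → min 45948.
Length 5: M1..M5: k=1: 0+45948+40·14·39=67788; k=2: 20720+70200+40·37·39=148640; k=3: 25872+35568+40·24·39=98880; k=4: 46480+0+40·38·39=105760 → min 67788.
Optimal order: (M1 × (((M2 × M3) × M4) × M5)) with cost 67788.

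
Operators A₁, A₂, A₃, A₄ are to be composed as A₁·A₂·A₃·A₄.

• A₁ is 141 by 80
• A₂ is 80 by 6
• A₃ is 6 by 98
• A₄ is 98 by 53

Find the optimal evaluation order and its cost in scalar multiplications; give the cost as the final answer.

Adjacent pairs: A₁A₂ = 141·80·6 = 67680; A₂A₃ = 80·6·98 = 47040; A₃A₄ = 6·98·53 = 31164.
Length 3: A₁..A₃: k=1: 0+47040+141·80·98=1152480; k=2: 67680+0+141·6·98=150588 → min 150588 | A₂..A₄: k=2: 0+31164+80·6·53=56604; k=3: 47040+0+80·98·53=462560 → min 56604.
Length 4: A₁..A₄: k=1: 0+56604+141·80·53=654444; k=2: 67680+31164+141·6·53=143682; k=3: 150588+0+141·98·53=882942 → min 143682.
Optimal parenthesization: ((A₁·A₂)·(A₃·A₄)) with cost 143682.

143682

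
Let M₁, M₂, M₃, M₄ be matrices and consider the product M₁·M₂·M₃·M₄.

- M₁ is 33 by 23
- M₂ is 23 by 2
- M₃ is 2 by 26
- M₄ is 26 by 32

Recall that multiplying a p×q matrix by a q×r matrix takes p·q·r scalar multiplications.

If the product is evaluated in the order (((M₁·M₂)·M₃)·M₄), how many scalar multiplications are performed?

30690

(M₁·M₂): 33×23 by 23×2 → 33×2, cost 33·23·2 = 1518
((M₁·M₂)·M₃): 33×2 by 2×26 → 33×26, cost 33·2·26 = 1716; cumulative 3234
(((M₁·M₂)·M₃)·M₄): 33×26 by 26×32 → 33×32, cost 33·26·32 = 27456; cumulative 30690
Total: 30690 scalar multiplications.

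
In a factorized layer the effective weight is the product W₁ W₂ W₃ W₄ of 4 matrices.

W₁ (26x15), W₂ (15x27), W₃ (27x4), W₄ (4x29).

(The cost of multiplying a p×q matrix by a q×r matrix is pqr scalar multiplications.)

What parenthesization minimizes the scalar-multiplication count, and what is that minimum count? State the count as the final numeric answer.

Adjacent pairs: W₁W₂ = 26·15·27 = 10530; W₂W₃ = 15·27·4 = 1620; W₃W₄ = 27·4·29 = 3132.
Length 3: W₁..W₃: k=1: 0+1620+26·15·4=3180; k=2: 10530+0+26·27·4=13338 → min 3180 | W₂..W₄: k=2: 0+3132+15·27·29=14877; k=3: 1620+0+15·4·29=3360 → min 3360.
Length 4: W₁..W₄: k=1: 0+3360+26·15·29=14670; k=2: 10530+3132+26·27·29=34020; k=3: 3180+0+26·4·29=6196 → min 6196.
Optimal parenthesization: ((W₁ (W₂ W₃)) W₄) with cost 6196.

6196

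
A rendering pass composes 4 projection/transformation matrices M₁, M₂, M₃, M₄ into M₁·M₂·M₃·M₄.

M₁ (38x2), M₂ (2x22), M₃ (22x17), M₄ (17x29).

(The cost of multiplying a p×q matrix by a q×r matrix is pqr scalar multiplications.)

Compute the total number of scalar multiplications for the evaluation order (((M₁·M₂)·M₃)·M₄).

(M₁·M₂): 38×2 by 2×22 → 38×22, cost 38·2·22 = 1672
((M₁·M₂)·M₃): 38×22 by 22×17 → 38×17, cost 38·22·17 = 14212; cumulative 15884
(((M₁·M₂)·M₃)·M₄): 38×17 by 17×29 → 38×29, cost 38·17·29 = 18734; cumulative 34618
Total: 34618 scalar multiplications.

34618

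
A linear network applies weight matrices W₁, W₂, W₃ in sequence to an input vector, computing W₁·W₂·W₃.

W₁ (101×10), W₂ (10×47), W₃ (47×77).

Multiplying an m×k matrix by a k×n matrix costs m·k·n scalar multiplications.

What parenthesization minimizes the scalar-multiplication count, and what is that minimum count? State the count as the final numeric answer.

(W₁·(W₂·W₃)): cost 113960.
((W₁·W₂)·W₃): cost 412989.
Optimal: (W₁·(W₂·W₃)) with cost 113960.

113960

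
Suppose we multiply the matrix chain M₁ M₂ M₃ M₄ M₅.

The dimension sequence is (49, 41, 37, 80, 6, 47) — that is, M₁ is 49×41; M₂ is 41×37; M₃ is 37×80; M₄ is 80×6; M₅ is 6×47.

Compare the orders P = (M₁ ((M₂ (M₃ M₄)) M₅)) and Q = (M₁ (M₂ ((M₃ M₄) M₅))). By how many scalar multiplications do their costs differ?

Order P = (M₁ ((M₂ (M₃ M₄)) M₅)): (M₃ M₄): 37×80 by 80×6 → 37×6, cost 37·80·6 = 17760; (M₂ (M₃ M₄)): 41×37 by 37×6 → 41×6, cost 41·37·6 = 9102; cumulative 26862; ((M₂ (M₃ M₄)) M₅): 41×6 by 6×47 → 41×47, cost 41·6·47 = 11562; cumulative 38424; (M₁ ((M₂ (M₃ M₄)) M₅)): 49×41 by 41×47 → 49×47, cost 49·41·47 = 94423; cumulative 132847. Total 132847.
Order Q = (M₁ (M₂ ((M₃ M₄) M₅))): (M₃ M₄): 37×80 by 80×6 → 37×6, cost 37·80·6 = 17760; ((M₃ M₄) M₅): 37×6 by 6×47 → 37×47, cost 37·6·47 = 10434; cumulative 28194; (M₂ ((M₃ M₄) M₅)): 41×37 by 37×47 → 41×47, cost 41·37·47 = 71299; cumulative 99493; (M₁ (M₂ ((M₃ M₄) M₅))): 49×41 by 41×47 → 49×47, cost 49·41·47 = 94423; cumulative 193916. Total 193916.
Difference: |132847 − 193916| = 61069.

61069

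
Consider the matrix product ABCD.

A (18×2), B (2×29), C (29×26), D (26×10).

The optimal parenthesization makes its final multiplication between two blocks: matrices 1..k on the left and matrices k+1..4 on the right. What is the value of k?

Adjacent pairs: AB = 18·2·29 = 1044; BC = 2·29·26 = 1508; CD = 29·26·10 = 7540.
Length 3: A..C: k=1: 0+1508+18·2·26=2444; k=2: 1044+0+18·29·26=14616 → min 2444 | B..D: k=2: 0+7540+2·29·10=8120; k=3: 1508+0+2·26·10=2028 → min 2028.
Top-level splits: k=1: (A..A)·(B..D) → 0+2028+18·2·10 = 2388; k=2: (A..B)·(C..D) → 1044+7540+18·29·10 = 13804; k=3: (A..C)·(D..D) → 2444+0+18·26·10 = 7124.
Best split is after A, i.e. k = 1.

1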